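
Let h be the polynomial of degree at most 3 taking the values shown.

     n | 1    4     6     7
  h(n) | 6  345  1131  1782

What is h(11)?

Write h(n) = an^3 + bn^2 + cn + d. Substituting each data point gives a linear system:
  a + b + c + d = 6
  64a + 16b + 4c + d = 345
  216a + 36b + 6c + d = 1131
  343a + 49b + 7c + d = 1782
Solving the system yields a = 5, b = 1, c = 3, d = -3.
So h(n) = 5n^3 + n^2 + 3n - 3.
Then h(11) = 6806.

6806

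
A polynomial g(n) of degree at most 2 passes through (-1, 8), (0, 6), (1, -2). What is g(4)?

Write g(n) = an^2 + bn + c. Substituting each data point gives a linear system:
  a - b + c = 8
  c = 6
  a + b + c = -2
Solving the system yields a = -3, b = -5, c = 6.
So g(n) = -3n² - 5n + 6.
Then g(4) = -62.

-62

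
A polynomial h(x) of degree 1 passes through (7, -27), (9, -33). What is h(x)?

h(x) = -3x - 6

Using the Lagrange interpolation formula with nodes 7, 9:
  L_0(x) = (x - 9) / -2
  L_1(x) = (x - 7) / 2
Then h(x) = -27·L_0(x) - 33·L_1(x).
Expanding and collecting terms gives h(x) = -3x - 6.
Check: h(9) = -33. ✓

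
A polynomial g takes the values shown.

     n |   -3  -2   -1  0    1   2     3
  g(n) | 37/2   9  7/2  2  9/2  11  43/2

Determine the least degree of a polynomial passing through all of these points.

2

Forward differences of the values at n = -3, -2, -1, 0, 1, 2, 3:
  g  : 37/2  9  7/2  2  9/2  11  43/2
  Δ  : -19/2  -11/2  -3/2  5/2  13/2  21/2
  Δ^2: 4  4  4  4  4
  Δ^3: 0  0  0  0
  Δ^4: 0  0  0
  Δ^5: 0  0
  Δ^6: 0
The second differences are constant (4) and nonzero, while all higher differences vanish, so the minimal degree is 2.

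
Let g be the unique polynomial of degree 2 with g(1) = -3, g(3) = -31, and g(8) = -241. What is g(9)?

Using the Lagrange interpolation formula with nodes 1, 3, 8:
  L_0(t) = (t - 3)(t - 8) / 14
  L_1(t) = (t - 1)(t - 8) / -10
  L_2(t) = (t - 1)(t - 3) / 35
Then g(t) = -3·L_0(t) - 31·L_1(t) - 241·L_2(t).
Expanding and collecting terms gives g(t) = -4t^2 + 2t - 1.
Evaluating at t = 9: g(9) = -307.

-307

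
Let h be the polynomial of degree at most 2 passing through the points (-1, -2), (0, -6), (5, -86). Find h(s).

Using the Lagrange interpolation formula with nodes -1, 0, 5:
  L_0(s) = s(s - 5) / 6
  L_1(s) = (s + 1)(s - 5) / -5
  L_2(s) = (s + 1)s / 30
Then h(s) = -2·L_0(s) - 6·L_1(s) - 86·L_2(s).
Expanding and collecting terms gives h(s) = -2s^2 - 6s - 6.
Check: h(0) = -6. ✓

h(s) = -2s^2 - 6s - 6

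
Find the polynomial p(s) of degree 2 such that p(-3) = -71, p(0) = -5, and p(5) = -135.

Write p(s) = as^2 + bs + c. Substituting each data point gives a linear system:
  9a - 3b + c = -71
  c = -5
  25a + 5b + c = -135
Solving the system yields a = -6, b = 4, c = -5.
So p(s) = -6s² + 4s - 5.
Check: p(5) = -135. ✓

p(s) = -6s^2 + 4s - 5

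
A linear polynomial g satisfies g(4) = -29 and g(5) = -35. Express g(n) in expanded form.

g(n) = -6n - 5

Write g(n) = an + b. Substituting each data point gives a linear system:
  4a + b = -29
  5a + b = -35
Solving the system yields a = -6, b = -5.
So g(n) = -6n - 5.
Check: g(4) = -29. ✓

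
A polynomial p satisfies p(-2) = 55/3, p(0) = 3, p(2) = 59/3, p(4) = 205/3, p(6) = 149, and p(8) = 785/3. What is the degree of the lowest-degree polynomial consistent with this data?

Forward differences of the values at t = -2, 0, 2, 4, 6, 8:
  p  : 55/3  3  59/3  205/3  149  785/3
  Δ  : -46/3  50/3  146/3  242/3  338/3
  Δ^2: 32  32  32  32
  Δ^3: 0  0  0
  Δ^4: 0  0
  Δ^5: 0
The second differences are constant (32) and nonzero, while all higher differences vanish, so the minimal degree is 2.

2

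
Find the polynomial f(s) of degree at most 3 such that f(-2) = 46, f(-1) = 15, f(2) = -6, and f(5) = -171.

Write f(s) = as^3 + bs^2 + cs + d. Substituting each data point gives a linear system:
  -8a + 4b - 2c + d = 46
  -a + b - c + d = 15
  8a + 4b + 2c + d = -6
  125a + 25b + 5c + d = -171
Solving the system yields a = -2, b = 4, c = -5, d = 4.
So f(s) = -2s³ + 4s² - 5s + 4.
Check: f(2) = -6. ✓

f(s) = -2s^3 + 4s^2 - 5s + 4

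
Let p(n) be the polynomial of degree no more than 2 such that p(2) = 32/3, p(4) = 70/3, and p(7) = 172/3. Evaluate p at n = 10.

Write p(n) = an^2 + bn + c. Substituting each data point gives a linear system:
  4a + 2b + c = 32/3
  16a + 4b + c = 70/3
  49a + 7b + c = 172/3
Solving the system yields a = 1, b = 1/3, c = 6.
So p(n) = n^2 + (1/3)n + 6.
Then p(10) = 328/3.

328/3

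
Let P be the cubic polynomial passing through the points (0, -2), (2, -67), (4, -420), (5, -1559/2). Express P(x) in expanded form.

P(x) = -5x^3 - 6x^2 - (1/2)x - 2

Using the Lagrange interpolation formula with nodes 0, 2, 4, 5:
  L_0(x) = (x - 2)(x - 4)(x - 5) / -40
  L_1(x) = x(x - 4)(x - 5) / 12
  L_2(x) = x(x - 2)(x - 5) / -8
  L_3(x) = x(x - 2)(x - 4) / 15
Then P(x) = -2·L_0(x) - 67·L_1(x) - 420·L_2(x) - 1559/2·L_3(x).
Expanding and collecting terms gives P(x) = -5x³ - 6x² - (1/2)x - 2.
Check: P(4) = -420. ✓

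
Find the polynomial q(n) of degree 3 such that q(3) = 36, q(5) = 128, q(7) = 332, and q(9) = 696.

Write q(n) = an^3 + bn^2 + cn + d. Substituting each data point gives a linear system:
  27a + 9b + 3c + d = 36
  125a + 25b + 5c + d = 128
  343a + 49b + 7c + d = 332
  729a + 81b + 9c + d = 696
Solving the system yields a = 1, b = -1, c = 5, d = 3.
So q(n) = n³ - n² + 5n + 3.
Check: q(5) = 128. ✓

q(n) = n^3 - n^2 + 5n + 3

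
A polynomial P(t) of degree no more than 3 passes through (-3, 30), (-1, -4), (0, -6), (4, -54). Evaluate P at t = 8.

Using the Lagrange interpolation formula with nodes -3, -1, 0, 4:
  L_0(t) = (t + 1)t(t - 4) / -42
  L_1(t) = (t + 3)t(t - 4) / 10
  L_2(t) = (t + 3)(t + 1)(t - 4) / -12
  L_3(t) = (t + 3)(t + 1)t / 140
Then P(t) = 30·L_0(t) - 4·L_1(t) - 6·L_2(t) - 54·L_3(t).
Expanding and collecting terms gives P(t) = -t³ + t² - 6.
Evaluating at t = 8: P(8) = -454.

-454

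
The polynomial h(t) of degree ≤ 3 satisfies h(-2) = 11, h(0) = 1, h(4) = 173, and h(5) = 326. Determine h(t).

Write h(t) = at^3 + bt^2 + ct + d. Substituting each data point gives a linear system:
  -8a + 4b - 2c + d = 11
  d = 1
  64a + 16b + 4c + d = 173
  125a + 25b + 5c + d = 326
Solving the system yields a = 2, b = 4, c = -5, d = 1.
So h(t) = 2t³ + 4t² - 5t + 1.
Check: h(0) = 1. ✓

h(t) = 2t^3 + 4t^2 - 5t + 1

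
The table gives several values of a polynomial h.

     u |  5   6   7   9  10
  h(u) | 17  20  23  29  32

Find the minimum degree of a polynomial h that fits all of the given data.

1

Divided differences on the nodes 5, 6, 7, 9, 10:
  order 0: 17  20  23  29  32
  order 1: 3  3  3  3
  order 2: 0  0  0
  order 3: 0  0
  order 4: 0
The order-1 divided differences are all 3 (nonzero) and every higher order vanishes, so the data lies on a polynomial of degree exactly 1.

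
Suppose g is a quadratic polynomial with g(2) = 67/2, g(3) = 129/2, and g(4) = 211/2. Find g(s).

Write g(s) = as^2 + bs + c. Substituting each data point gives a linear system:
  4a + 2b + c = 67/2
  9a + 3b + c = 129/2
  16a + 4b + c = 211/2
Solving the system yields a = 5, b = 6, c = 3/2.
So g(s) = 5s^2 + 6s + 3/2.
Check: g(4) = 211/2. ✓

g(s) = 5s^2 + 6s + 3/2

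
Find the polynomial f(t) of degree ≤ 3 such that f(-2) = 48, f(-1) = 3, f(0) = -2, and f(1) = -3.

Write f(t) = at^3 + bt^2 + ct + d. Substituting each data point gives a linear system:
  -8a + 4b - 2c + d = 48
  -a + b - c + d = 3
  d = -2
  a + b + c + d = -3
Solving the system yields a = -6, b = 2, c = 3, d = -2.
So f(t) = -6t^3 + 2t^2 + 3t - 2.
Check: f(-2) = 48. ✓

f(t) = -6t^3 + 2t^2 + 3t - 2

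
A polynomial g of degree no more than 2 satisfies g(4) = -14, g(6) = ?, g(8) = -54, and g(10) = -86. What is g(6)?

-30

The 3 known points determine the degree-2 polynomial uniquely.
Write g(t) = at^2 + bt + c. Substituting each data point gives a linear system:
  16a + 4b + c = -14
  64a + 8b + c = -54
  100a + 10b + c = -86
Solving the system yields a = -1, b = 2, c = -6.
So g(t) = -t^2 + 2t - 6.
Then g(6) = -30.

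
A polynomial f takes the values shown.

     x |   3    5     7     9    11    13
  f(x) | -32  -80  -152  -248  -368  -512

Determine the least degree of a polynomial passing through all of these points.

Forward differences of the values at x = 3, 5, 7, 9, 11, 13:
  f  : -32  -80  -152  -248  -368  -512
  Δ  : -48  -72  -96  -120  -144
  Δ^2: -24  -24  -24  -24
  Δ^3: 0  0  0
  Δ^4: 0  0
  Δ^5: 0
The second differences are constant (-24) and nonzero, while all higher differences vanish, so the minimal degree is 2.

2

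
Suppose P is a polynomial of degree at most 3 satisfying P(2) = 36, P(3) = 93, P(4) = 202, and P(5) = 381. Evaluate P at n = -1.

-3

Write P(n) = an^3 + bn^2 + cn + d. Substituting each data point gives a linear system:
  8a + 4b + 2c + d = 36
  27a + 9b + 3c + d = 93
  64a + 16b + 4c + d = 202
  125a + 25b + 5c + d = 381
Solving the system yields a = 3, b = -1, c = 5, d = 6.
So P(n) = 3n^3 - n^2 + 5n + 6.
Then P(-1) = -3.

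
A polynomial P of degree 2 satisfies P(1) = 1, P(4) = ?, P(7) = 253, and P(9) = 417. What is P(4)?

82

The 3 known points determine the degree-2 polynomial uniquely.
Write P(n) = an^2 + bn + c. Substituting each data point gives a linear system:
  a + b + c = 1
  49a + 7b + c = 253
  81a + 9b + c = 417
Solving the system yields a = 5, b = 2, c = -6.
So P(n) = 5n^2 + 2n - 6.
Then P(4) = 82.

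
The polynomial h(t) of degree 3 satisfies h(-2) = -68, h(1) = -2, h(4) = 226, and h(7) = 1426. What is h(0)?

Using the Lagrange interpolation formula with nodes -2, 1, 4, 7:
  L_0(t) = (t - 1)(t - 4)(t - 7) / -162
  L_1(t) = (t + 2)(t - 4)(t - 7) / 54
  L_2(t) = (t + 2)(t - 1)(t - 7) / -54
  L_3(t) = (t + 2)(t - 1)(t - 4) / 162
Then h(t) = -68·L_0(t) - 2·L_1(t) + 226·L_2(t) + 1426·L_3(t).
Expanding and collecting terms gives h(t) = 5t³ - 6t² + t - 2.
Evaluating at t = 0: h(0) = -2.

-2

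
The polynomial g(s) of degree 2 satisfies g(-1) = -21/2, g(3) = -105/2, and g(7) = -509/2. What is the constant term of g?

-6

Write g(s) = as^2 + bs + c. Substituting each data point gives a linear system:
  a - b + c = -21/2
  9a + 3b + c = -105/2
  49a + 7b + c = -509/2
Solving the system yields a = -5, b = -1/2, c = -6.
So g(s) = -5s² - (1/2)s - 6.
The constant term is -6.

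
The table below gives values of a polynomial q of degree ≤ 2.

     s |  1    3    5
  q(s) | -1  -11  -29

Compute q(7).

-55

Write q(s) = as^2 + bs + c. Substituting each data point gives a linear system:
  a + b + c = -1
  9a + 3b + c = -11
  25a + 5b + c = -29
Solving the system yields a = -1, b = -1, c = 1.
So q(s) = -s^2 - s + 1.
Then q(7) = -55.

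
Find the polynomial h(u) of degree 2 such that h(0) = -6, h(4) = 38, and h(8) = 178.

h(u) = 3u^2 - u - 6

Write h(u) = au^2 + bu + c. Substituting each data point gives a linear system:
  c = -6
  16a + 4b + c = 38
  64a + 8b + c = 178
Solving the system yields a = 3, b = -1, c = -6.
So h(u) = 3u² - u - 6.
Check: h(0) = -6. ✓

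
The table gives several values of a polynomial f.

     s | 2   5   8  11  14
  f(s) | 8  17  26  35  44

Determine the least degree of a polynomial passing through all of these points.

1

Forward differences of the values at s = 2, 5, 8, 11, 14:
  f  : 8  17  26  35  44
  Δ  : 9  9  9  9
  Δ^2: 0  0  0
  Δ^3: 0  0
  Δ^4: 0
The first differences are constant (9) and nonzero, while all higher differences vanish, so the minimal degree is 1.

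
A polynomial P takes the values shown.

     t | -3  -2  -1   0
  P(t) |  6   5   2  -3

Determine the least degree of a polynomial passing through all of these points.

2

Forward differences of the values at t = -3, -2, -1, 0:
  P  : 6  5  2  -3
  Δ  : -1  -3  -5
  Δ^2: -2  -2
  Δ^3: 0
The second differences are constant (-2) and nonzero, while all higher differences vanish, so the minimal degree is 2.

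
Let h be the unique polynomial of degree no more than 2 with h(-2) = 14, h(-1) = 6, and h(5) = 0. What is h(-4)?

36

Write h(u) = au^2 + bu + c. Substituting each data point gives a linear system:
  4a - 2b + c = 14
  a - b + c = 6
  25a + 5b + c = 0
Solving the system yields a = 1, b = -5, c = 0.
So h(u) = u² - 5u.
Then h(-4) = 36.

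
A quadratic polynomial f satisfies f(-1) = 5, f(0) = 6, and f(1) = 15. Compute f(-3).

Forward differences of the values at x = -1, 0, 1:
  f  : 5  6  15
  Δ  : 1  9
  Δ^2: 8
The second differences are constant, confirming degree 2.
Interpolating (Newton forward form) and evaluating at x = -3 gives f(-3) = 27.

27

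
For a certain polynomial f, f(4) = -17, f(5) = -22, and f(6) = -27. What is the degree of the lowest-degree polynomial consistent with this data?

Forward differences of the values at s = 4, 5, 6:
  f  : -17  -22  -27
  Δ  : -5  -5
  Δ^2: 0
The first differences are constant (-5) and nonzero, while all higher differences vanish, so the minimal degree is 1.

1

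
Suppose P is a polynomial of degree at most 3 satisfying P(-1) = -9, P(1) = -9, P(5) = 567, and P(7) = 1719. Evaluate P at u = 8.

2637

Write P(u) = au^3 + bu^2 + cu + d. Substituting each data point gives a linear system:
  -a + b - c + d = -9
  a + b + c + d = -9
  125a + 25b + 5c + d = 567
  343a + 49b + 7c + d = 1719
Solving the system yields a = 6, b = -6, c = -6, d = -3.
So P(u) = 6u^3 - 6u^2 - 6u - 3.
Then P(8) = 2637.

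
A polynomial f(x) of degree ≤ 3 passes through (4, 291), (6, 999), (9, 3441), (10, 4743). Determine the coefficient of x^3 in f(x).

Write f(x) = ax^3 + bx^2 + cx + d. Substituting each data point gives a linear system:
  64a + 16b + 4c + d = 291
  216a + 36b + 6c + d = 999
  729a + 81b + 9c + d = 3441
  1000a + 100b + 10c + d = 4743
Solving the system yields a = 5, b = -3, c = 4, d = 3.
So f(x) = 5x^3 - 3x^2 + 4x + 3.
The leading coefficient is 5.

5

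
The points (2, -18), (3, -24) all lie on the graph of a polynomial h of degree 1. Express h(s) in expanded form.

h(s) = -6s - 6

Write h(s) = as + b. Substituting each data point gives a linear system:
  2a + b = -18
  3a + b = -24
Solving the system yields a = -6, b = -6.
So h(s) = -6s - 6.
Check: h(2) = -18. ✓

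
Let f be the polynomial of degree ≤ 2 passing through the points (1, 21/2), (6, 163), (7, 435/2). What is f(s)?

f(s) = 4s^2 + (5/2)s + 4

Write f(s) = as^2 + bs + c. Substituting each data point gives a linear system:
  a + b + c = 21/2
  36a + 6b + c = 163
  49a + 7b + c = 435/2
Solving the system yields a = 4, b = 5/2, c = 4.
So f(s) = 4s^2 + (5/2)s + 4.
Check: f(1) = 21/2. ✓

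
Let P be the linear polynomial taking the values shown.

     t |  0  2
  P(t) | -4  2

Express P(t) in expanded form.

P(t) = 3t - 4

Write P(t) = at + b. Substituting each data point gives a linear system:
  b = -4
  2a + b = 2
Solving the system yields a = 3, b = -4.
So P(t) = 3t - 4.
Check: P(0) = -4. ✓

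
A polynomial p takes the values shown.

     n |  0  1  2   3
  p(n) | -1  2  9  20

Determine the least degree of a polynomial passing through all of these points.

Forward differences of the values at n = 0, 1, 2, 3:
  p  : -1  2  9  20
  Δ  : 3  7  11
  Δ^2: 4  4
  Δ^3: 0
The second differences are constant (4) and nonzero, while all higher differences vanish, so the minimal degree is 2.

2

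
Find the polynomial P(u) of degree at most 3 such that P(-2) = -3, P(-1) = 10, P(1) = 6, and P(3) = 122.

Write P(u) = au^3 + bu^2 + cu + d. Substituting each data point gives a linear system:
  -8a + 4b - 2c + d = -3
  -a + b - c + d = 10
  a + b + c + d = 6
  27a + 9b + 3c + d = 122
Solving the system yields a = 4, b = 3, c = -6, d = 5.
So P(u) = 4u³ + 3u² - 6u + 5.
Check: P(1) = 6. ✓

P(u) = 4u^3 + 3u^2 - 6u + 5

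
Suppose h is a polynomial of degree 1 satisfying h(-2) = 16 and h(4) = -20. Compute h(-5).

34

Using the Lagrange interpolation formula with nodes -2, 4:
  L_0(s) = (s - 4) / -6
  L_1(s) = (s + 2) / 6
Then h(s) = 16·L_0(s) - 20·L_1(s).
Expanding and collecting terms gives h(s) = -6s + 4.
Evaluating at s = -5: h(-5) = 34.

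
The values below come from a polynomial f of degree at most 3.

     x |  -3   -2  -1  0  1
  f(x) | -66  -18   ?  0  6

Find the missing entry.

The 4 known points determine the degree-3 polynomial uniquely.
Write f(x) = ax^3 + bx^2 + cx + d. Substituting each data point gives a linear system:
  -27a + 9b - 3c + d = -66
  -8a + 4b - 2c + d = -18
  d = 0
  a + b + c + d = 6
Solving the system yields a = 3, b = 2, c = 1, d = 0.
So f(x) = 3x^3 + 2x^2 + x.
Then f(-1) = -2.

-2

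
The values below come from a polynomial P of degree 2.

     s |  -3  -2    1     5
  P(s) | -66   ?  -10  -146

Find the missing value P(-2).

-34

The 3 known points determine the degree-2 polynomial uniquely.
Write P(s) = as^2 + bs + c. Substituting each data point gives a linear system:
  9a - 3b + c = -66
  a + b + c = -10
  25a + 5b + c = -146
Solving the system yields a = -6, b = 2, c = -6.
So P(s) = -6s^2 + 2s - 6.
Then P(-2) = -34.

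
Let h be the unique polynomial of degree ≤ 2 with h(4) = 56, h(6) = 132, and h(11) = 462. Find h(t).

Using the Lagrange interpolation formula with nodes 4, 6, 11:
  L_0(t) = (t - 6)(t - 11) / 14
  L_1(t) = (t - 4)(t - 11) / -10
  L_2(t) = (t - 4)(t - 6) / 35
Then h(t) = 56·L_0(t) + 132·L_1(t) + 462·L_2(t).
Expanding and collecting terms gives h(t) = 4t² - 2t.
Check: h(11) = 462. ✓

h(t) = 4t^2 - 2t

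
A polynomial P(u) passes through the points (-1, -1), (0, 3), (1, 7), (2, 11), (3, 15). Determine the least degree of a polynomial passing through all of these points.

1

Forward differences of the values at u = -1, 0, 1, 2, 3:
  P  : -1  3  7  11  15
  Δ  : 4  4  4  4
  Δ^2: 0  0  0
  Δ^3: 0  0
  Δ^4: 0
The first differences are constant (4) and nonzero, while all higher differences vanish, so the minimal degree is 1.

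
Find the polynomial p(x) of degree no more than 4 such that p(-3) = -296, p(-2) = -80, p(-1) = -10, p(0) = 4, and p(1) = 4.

p(x) = -2x^4 + 3x^3 - 5x^2 + 4x + 4

Using the Lagrange interpolation formula with nodes -3, -2, -1, 0, 1:
  L_0(x) = (x + 2)(x + 1)x(x - 1) / 24
  L_1(x) = (x + 3)(x + 1)x(x - 1) / -6
  L_2(x) = (x + 3)(x + 2)x(x - 1) / 4
  L_3(x) = (x + 3)(x + 2)(x + 1)(x - 1) / -6
  L_4(x) = (x + 3)(x + 2)(x + 1)x / 24
Then p(x) = -296·L_0(x) - 80·L_1(x) - 10·L_2(x) + 4·L_3(x) + 4·L_4(x).
Expanding and collecting terms gives p(x) = -2x⁴ + 3x³ - 5x² + 4x + 4.
Check: p(1) = 4. ✓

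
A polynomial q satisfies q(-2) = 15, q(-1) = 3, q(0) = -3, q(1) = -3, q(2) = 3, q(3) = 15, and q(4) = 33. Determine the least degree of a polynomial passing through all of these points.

2

Forward differences of the values at u = -2, -1, 0, 1, 2, 3, 4:
  q  : 15  3  -3  -3  3  15  33
  Δ  : -12  -6  0  6  12  18
  Δ^2: 6  6  6  6  6
  Δ^3: 0  0  0  0
  Δ^4: 0  0  0
  Δ^5: 0  0
  Δ^6: 0
The second differences are constant (6) and nonzero, while all higher differences vanish, so the minimal degree is 2.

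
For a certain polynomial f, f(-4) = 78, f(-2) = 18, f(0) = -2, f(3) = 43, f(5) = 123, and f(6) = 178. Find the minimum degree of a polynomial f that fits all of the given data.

Divided differences on the nodes -4, -2, 0, 3, 5, 6:
  order 0: 78  18  -2  43  123  178
  order 1: -30  -10  15  40  55
  order 2: 5  5  5  5
  order 3: 0  0  0
  order 4: 0  0
  order 5: 0
The order-2 divided differences are all 5 (nonzero) and every higher order vanishes, so the data lies on a polynomial of degree exactly 2.

2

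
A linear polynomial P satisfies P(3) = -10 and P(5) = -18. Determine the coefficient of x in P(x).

-4

Write P(x) = ax + b. Substituting each data point gives a linear system:
  3a + b = -10
  5a + b = -18
Solving the system yields a = -4, b = 2.
So P(x) = -4x + 2.
The leading coefficient is -4.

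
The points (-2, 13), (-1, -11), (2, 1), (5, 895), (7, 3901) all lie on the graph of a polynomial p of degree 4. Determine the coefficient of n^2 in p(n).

Write p(n) = an^4 + bn^3 + cn^2 + dn + e. Substituting each data point gives a linear system:
  16a - 8b + 4c - 2d + e = 13
  a - b + c - d + e = -11
  16a + 8b + 4c + 2d + e = 1
  625a + 125b + 25c + 5d + e = 895
  2401a + 343b + 49c + 7d + e = 3901
Solving the system yields a = 2, b = -2, c = -5, d = 5, e = -5.
So p(n) = 2n^4 - 2n^3 - 5n^2 + 5n - 5.
The coefficient of n^2 is -5.

-5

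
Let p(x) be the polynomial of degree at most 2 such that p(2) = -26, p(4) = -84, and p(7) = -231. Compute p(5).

Using the Lagrange interpolation formula with nodes 2, 4, 7:
  L_0(x) = (x - 4)(x - 7) / 10
  L_1(x) = (x - 2)(x - 7) / -6
  L_2(x) = (x - 2)(x - 4) / 15
Then p(x) = -26·L_0(x) - 84·L_1(x) - 231·L_2(x).
Expanding and collecting terms gives p(x) = -4x^2 - 5x.
Evaluating at x = 5: p(5) = -125.

-125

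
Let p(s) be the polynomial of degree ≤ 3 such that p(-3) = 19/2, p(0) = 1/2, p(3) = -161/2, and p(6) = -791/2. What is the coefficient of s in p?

Write p(s) = as^3 + bs^2 + cs + d. Substituting each data point gives a linear system:
  -27a + 9b - 3c + d = 19/2
  d = 1/2
  27a + 9b + 3c + d = -161/2
  216a + 36b + 6c + d = -791/2
Solving the system yields a = -1, b = -4, c = -6, d = 1/2.
So p(s) = -s³ - 4s² - 6s + 1/2.
The coefficient of s is -6.

-6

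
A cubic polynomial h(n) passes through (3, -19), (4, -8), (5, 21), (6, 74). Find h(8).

Forward differences of the values at n = 3, 4, 5, 6:
  h  : -19  -8  21  74
  Δ  : 11  29  53
  Δ^2: 18  24
  Δ^3: 6
The third differences are constant, confirming degree 3.
Interpolating (Newton forward form) and evaluating at n = 8 gives h(8) = 276.

276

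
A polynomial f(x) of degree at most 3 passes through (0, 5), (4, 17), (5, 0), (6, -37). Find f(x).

Write f(x) = ax^3 + bx^2 + cx + d. Substituting each data point gives a linear system:
  d = 5
  64a + 16b + 4c + d = 17
  125a + 25b + 5c + d = 0
  216a + 36b + 6c + d = -37
Solving the system yields a = -1, b = 5, c = -1, d = 5.
So f(x) = -x³ + 5x² - x + 5.
Check: f(4) = 17. ✓

f(x) = -x^3 + 5x^2 - x + 5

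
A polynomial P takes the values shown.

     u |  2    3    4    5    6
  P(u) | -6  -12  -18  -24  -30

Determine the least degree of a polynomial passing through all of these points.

1

Forward differences of the values at u = 2, 3, 4, 5, 6:
  P  : -6  -12  -18  -24  -30
  Δ  : -6  -6  -6  -6
  Δ^2: 0  0  0
  Δ^3: 0  0
  Δ^4: 0
The first differences are constant (-6) and nonzero, while all higher differences vanish, so the minimal degree is 1.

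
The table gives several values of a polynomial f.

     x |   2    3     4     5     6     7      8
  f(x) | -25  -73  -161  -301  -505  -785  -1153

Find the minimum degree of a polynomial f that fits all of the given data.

3

Forward differences of the values at x = 2, 3, 4, 5, 6, 7, 8:
  f  : -25  -73  -161  -301  -505  -785  -1153
  Δ  : -48  -88  -140  -204  -280  -368
  Δ^2: -40  -52  -64  -76  -88
  Δ^3: -12  -12  -12  -12
  Δ^4: 0  0  0
  Δ^5: 0  0
  Δ^6: 0
The third differences are constant (-12) and nonzero, while all higher differences vanish, so the minimal degree is 3.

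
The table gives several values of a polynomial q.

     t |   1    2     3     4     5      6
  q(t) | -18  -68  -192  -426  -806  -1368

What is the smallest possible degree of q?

Forward differences of the values at t = 1, 2, 3, 4, 5, 6:
  q  : -18  -68  -192  -426  -806  -1368
  Δ  : -50  -124  -234  -380  -562
  Δ^2: -74  -110  -146  -182
  Δ^3: -36  -36  -36
  Δ^4: 0  0
  Δ^5: 0
The third differences are constant (-36) and nonzero, while all higher differences vanish, so the minimal degree is 3.

3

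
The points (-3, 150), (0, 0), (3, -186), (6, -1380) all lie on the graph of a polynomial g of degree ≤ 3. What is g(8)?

-3216

Forward differences of the values at t = -3, 0, 3, 6:
  g  : 150  0  -186  -1380
  Δ  : -150  -186  -1194
  Δ^2: -36  -1008
  Δ^3: -972
The third differences are constant, confirming degree 3.
Interpolating (Newton forward form) and evaluating at t = 8 gives g(8) = -3216.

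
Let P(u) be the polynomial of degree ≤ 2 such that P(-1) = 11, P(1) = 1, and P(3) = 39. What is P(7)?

259

Using the Lagrange interpolation formula with nodes -1, 1, 3:
  L_0(u) = (u - 1)(u - 3) / 8
  L_1(u) = (u + 1)(u - 3) / -4
  L_2(u) = (u + 1)(u - 1) / 8
Then P(u) = 11·L_0(u) + 1·L_1(u) + 39·L_2(u).
Expanding and collecting terms gives P(u) = 6u^2 - 5u.
Evaluating at u = 7: P(7) = 259.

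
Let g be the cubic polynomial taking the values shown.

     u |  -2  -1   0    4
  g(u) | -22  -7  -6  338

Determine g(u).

g(u) = 4u^3 + 5u^2 + 2u - 6

Using the Lagrange interpolation formula with nodes -2, -1, 0, 4:
  L_0(u) = (u + 1)u(u - 4) / -12
  L_1(u) = (u + 2)u(u - 4) / 5
  L_2(u) = (u + 2)(u + 1)(u - 4) / -8
  L_3(u) = (u + 2)(u + 1)u / 120
Then g(u) = -22·L_0(u) - 7·L_1(u) - 6·L_2(u) + 338·L_3(u).
Expanding and collecting terms gives g(u) = 4u³ + 5u² + 2u - 6.
Check: g(0) = -6. ✓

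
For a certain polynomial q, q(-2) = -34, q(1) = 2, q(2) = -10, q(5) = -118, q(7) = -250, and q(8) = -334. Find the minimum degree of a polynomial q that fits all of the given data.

2

Divided differences on the nodes -2, 1, 2, 5, 7, 8:
  order 0: -34  2  -10  -118  -250  -334
  order 1: 12  -12  -36  -66  -84
  order 2: -6  -6  -6  -6
  order 3: 0  0  0
  order 4: 0  0
  order 5: 0
The order-2 divided differences are all -6 (nonzero) and every higher order vanishes, so the data lies on a polynomial of degree exactly 2.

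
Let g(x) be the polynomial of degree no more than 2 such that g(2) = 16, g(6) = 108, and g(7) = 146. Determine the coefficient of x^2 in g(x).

Write g(x) = ax^2 + bx + c. Substituting each data point gives a linear system:
  4a + 2b + c = 16
  36a + 6b + c = 108
  49a + 7b + c = 146
Solving the system yields a = 3, b = -1, c = 6.
So g(x) = 3x² - x + 6.
The leading coefficient is 3.

3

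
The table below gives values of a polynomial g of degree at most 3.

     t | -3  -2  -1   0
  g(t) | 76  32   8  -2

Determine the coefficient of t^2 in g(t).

Write g(t) = at^3 + bt^2 + ct + d. Substituting each data point gives a linear system:
  -27a + 9b - 3c + d = 76
  -8a + 4b - 2c + d = 32
  -a + b - c + d = 8
  d = -2
Solving the system yields a = -1, b = 4, c = -5, d = -2.
So g(t) = -t^3 + 4t^2 - 5t - 2.
The coefficient of t^2 is 4.

4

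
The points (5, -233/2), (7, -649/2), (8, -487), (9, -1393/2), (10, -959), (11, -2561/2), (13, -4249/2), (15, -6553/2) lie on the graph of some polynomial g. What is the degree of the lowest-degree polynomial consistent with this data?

3

Divided differences on the nodes 5, 7, 8, 9, 10, 11, 13, 15:
  order 0: -233/2  -649/2  -487  -1393/2  -959  -2561/2  -4249/2  -6553/2
  order 1: -104  -325/2  -419/2  -525/2  -643/2  -422  -576
  order 2: -39/2  -47/2  -53/2  -59/2  -67/2  -77/2
  order 3: -1  -1  -1  -1  -1
  order 4: 0  0  0  0
  order 5: 0  0  0
  order 6: 0  0
  order 7: 0
The order-3 divided differences are all -1 (nonzero) and every higher order vanishes, so the data lies on a polynomial of degree exactly 3.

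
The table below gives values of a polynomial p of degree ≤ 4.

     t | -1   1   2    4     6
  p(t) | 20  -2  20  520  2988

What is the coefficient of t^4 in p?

3

Write p(t) = at^4 + bt^3 + ct^2 + dt + e. Substituting each data point gives a linear system:
  a - b + c - d + e = 20
  a + b + c + d + e = -2
  16a + 8b + 4c + 2d + e = 20
  256a + 64b + 16c + 4d + e = 520
  1296a + 216b + 36c + 6d + e = 2988
Solving the system yields a = 3, b = -5, c = 6, d = -6, e = 0.
So p(t) = 3t⁴ - 5t³ + 6t² - 6t.
The leading coefficient is 3.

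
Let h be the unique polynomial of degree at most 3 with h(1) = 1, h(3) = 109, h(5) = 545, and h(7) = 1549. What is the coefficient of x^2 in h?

Write h(x) = ax^3 + bx^2 + cx + d. Substituting each data point gives a linear system:
  a + b + c + d = 1
  27a + 9b + 3c + d = 109
  125a + 25b + 5c + d = 545
  343a + 49b + 7c + d = 1549
Solving the system yields a = 5, b = -4, c = 5, d = -5.
So h(x) = 5x^3 - 4x^2 + 5x - 5.
The coefficient of x^2 is -4.

-4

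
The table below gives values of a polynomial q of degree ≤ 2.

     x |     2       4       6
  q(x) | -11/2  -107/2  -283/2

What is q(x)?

Using the Lagrange interpolation formula with nodes 2, 4, 6:
  L_0(x) = (x - 4)(x - 6) / 8
  L_1(x) = (x - 2)(x - 6) / -4
  L_2(x) = (x - 2)(x - 4) / 8
Then q(x) = -11/2·L_0(x) - 107/2·L_1(x) - 283/2·L_2(x).
Expanding and collecting terms gives q(x) = -5x^2 + 6x + 5/2.
Check: q(2) = -11/2. ✓

q(x) = -5x^2 + 6x + 5/2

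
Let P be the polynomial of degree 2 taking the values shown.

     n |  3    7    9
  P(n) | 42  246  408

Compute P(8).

Using the Lagrange interpolation formula with nodes 3, 7, 9:
  L_0(n) = (n - 7)(n - 9) / 24
  L_1(n) = (n - 3)(n - 9) / -8
  L_2(n) = (n - 3)(n - 7) / 12
Then P(n) = 42·L_0(n) + 246·L_1(n) + 408·L_2(n).
Expanding and collecting terms gives P(n) = 5n² + n - 6.
Evaluating at n = 8: P(8) = 322.

322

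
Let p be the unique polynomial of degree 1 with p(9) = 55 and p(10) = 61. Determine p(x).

p(x) = 6x + 1

Write p(x) = ax + b. Substituting each data point gives a linear system:
  9a + b = 55
  10a + b = 61
Solving the system yields a = 6, b = 1.
So p(x) = 6x + 1.
Check: p(9) = 55. ✓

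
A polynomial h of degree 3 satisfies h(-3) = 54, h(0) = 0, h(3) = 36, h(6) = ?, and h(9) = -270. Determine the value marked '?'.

The 4 known points determine the degree-3 polynomial uniquely.
Write h(s) = as^3 + bs^2 + cs + d. Substituting each data point gives a linear system:
  -27a + 9b - 3c + d = 54
  d = 0
  27a + 9b + 3c + d = 36
  729a + 81b + 9c + d = -270
Solving the system yields a = -1, b = 5, c = 6, d = 0.
So h(s) = -s^3 + 5s^2 + 6s.
Then h(6) = 0.

0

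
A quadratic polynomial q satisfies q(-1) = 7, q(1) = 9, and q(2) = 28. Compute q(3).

59

Using the Lagrange interpolation formula with nodes -1, 1, 2:
  L_0(x) = (x - 1)(x - 2) / 6
  L_1(x) = (x + 1)(x - 2) / -2
  L_2(x) = (x + 1)(x - 1) / 3
Then q(x) = 7·L_0(x) + 9·L_1(x) + 28·L_2(x).
Expanding and collecting terms gives q(x) = 6x^2 + x + 2.
Evaluating at x = 3: q(3) = 59.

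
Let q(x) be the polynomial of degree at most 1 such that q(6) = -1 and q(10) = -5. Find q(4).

1

Write q(x) = ax + b. Substituting each data point gives a linear system:
  6a + b = -1
  10a + b = -5
Solving the system yields a = -1, b = 5.
So q(x) = -x + 5.
Then q(4) = 1.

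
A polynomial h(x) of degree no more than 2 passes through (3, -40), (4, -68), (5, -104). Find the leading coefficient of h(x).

Write h(x) = ax^2 + bx + c. Substituting each data point gives a linear system:
  9a + 3b + c = -40
  16a + 4b + c = -68
  25a + 5b + c = -104
Solving the system yields a = -4, b = 0, c = -4.
So h(x) = -4x^2 - 4.
The leading coefficient is -4.

-4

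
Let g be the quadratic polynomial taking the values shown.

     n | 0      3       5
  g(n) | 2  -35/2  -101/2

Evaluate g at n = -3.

-29/2

Write g(n) = an^2 + bn + c. Substituting each data point gives a linear system:
  c = 2
  9a + 3b + c = -35/2
  25a + 5b + c = -101/2
Solving the system yields a = -2, b = -1/2, c = 2.
So g(n) = -2n^2 - (1/2)n + 2.
Then g(-3) = -29/2.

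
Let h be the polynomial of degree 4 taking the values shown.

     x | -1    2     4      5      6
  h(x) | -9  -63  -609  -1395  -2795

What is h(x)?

Write h(x) = ax^4 + bx^3 + cx^2 + dx + e. Substituting each data point gives a linear system:
  a - b + c - d + e = -9
  16a + 8b + 4c + 2d + e = -63
  256a + 64b + 16c + 4d + e = -609
  625a + 125b + 25c + 5d + e = -1395
  1296a + 216b + 36c + 6d + e = -2795
Solving the system yields a = -2, b = 0, c = -5, d = -3, e = -5.
So h(x) = -2x^4 - 5x^2 - 3x - 5.
Check: h(-1) = -9. ✓

h(x) = -2x^4 - 5x^2 - 3x - 5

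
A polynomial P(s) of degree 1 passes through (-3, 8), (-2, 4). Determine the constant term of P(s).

-4

Write P(s) = as + b. Substituting each data point gives a linear system:
  -3a + b = 8
  -2a + b = 4
Solving the system yields a = -4, b = -4.
So P(s) = -4s - 4.
The constant term is -4.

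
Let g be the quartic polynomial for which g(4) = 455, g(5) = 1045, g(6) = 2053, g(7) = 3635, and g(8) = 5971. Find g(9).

9265

Using the Lagrange interpolation formula with nodes 4, 5, 6, 7, 8:
  L_0(n) = (n - 5)(n - 6)(n - 7)(n - 8) / 24
  L_1(n) = (n - 4)(n - 6)(n - 7)(n - 8) / -6
  L_2(n) = (n - 4)(n - 5)(n - 7)(n - 8) / 4
  L_3(n) = (n - 4)(n - 5)(n - 6)(n - 8) / -6
  L_4(n) = (n - 4)(n - 5)(n - 6)(n - 7) / 24
Then g(n) = 455·L_0(n) + 1045·L_1(n) + 2053·L_2(n) + 3635·L_3(n) + 5971·L_4(n).
Expanding and collecting terms gives g(n) = n^4 + 4n^3 - 2n^2 - 5n - 5.
Evaluating at n = 9: g(9) = 9265.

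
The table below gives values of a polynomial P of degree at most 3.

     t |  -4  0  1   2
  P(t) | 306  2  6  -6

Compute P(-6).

986

Write P(t) = at^3 + bt^2 + ct + d. Substituting each data point gives a linear system:
  -64a + 16b - 4c + d = 306
  d = 2
  a + b + c + d = 6
  8a + 4b + 2c + d = -6
Solving the system yields a = -4, b = 4, c = 4, d = 2.
So P(t) = -4t^3 + 4t^2 + 4t + 2.
Then P(-6) = 986.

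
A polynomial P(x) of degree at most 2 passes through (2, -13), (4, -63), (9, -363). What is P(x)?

P(x) = -5x^2 + 5x - 3

Using the Lagrange interpolation formula with nodes 2, 4, 9:
  L_0(x) = (x - 4)(x - 9) / 14
  L_1(x) = (x - 2)(x - 9) / -10
  L_2(x) = (x - 2)(x - 4) / 35
Then P(x) = -13·L_0(x) - 63·L_1(x) - 363·L_2(x).
Expanding and collecting terms gives P(x) = -5x² + 5x - 3.
Check: P(9) = -363. ✓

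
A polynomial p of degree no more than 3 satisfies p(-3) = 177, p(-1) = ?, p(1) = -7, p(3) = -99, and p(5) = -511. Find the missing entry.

5

The 4 known points determine the degree-3 polynomial uniquely.
Write p(t) = at^3 + bt^2 + ct + d. Substituting each data point gives a linear system:
  -27a + 9b - 3c + d = 177
  a + b + c + d = -7
  27a + 9b + 3c + d = -99
  125a + 25b + 5c + d = -511
Solving the system yields a = -5, b = 5, c = -1, d = -6.
So p(t) = -5t^3 + 5t^2 - t - 6.
Then p(-1) = 5.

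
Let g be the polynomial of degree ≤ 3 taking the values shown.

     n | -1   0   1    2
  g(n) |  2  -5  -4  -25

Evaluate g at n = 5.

Write g(n) = an^3 + bn^2 + cn + d. Substituting each data point gives a linear system:
  -a + b - c + d = 2
  d = -5
  a + b + c + d = -4
  8a + 4b + 2c + d = -25
Solving the system yields a = -5, b = 4, c = 2, d = -5.
So g(n) = -5n^3 + 4n^2 + 2n - 5.
Then g(5) = -520.

-520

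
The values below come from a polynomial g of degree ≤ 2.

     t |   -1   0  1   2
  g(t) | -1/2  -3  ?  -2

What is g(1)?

On equispaced nodes a degree-2 polynomial has vanishing third forward difference, so
  - g(-1) + 3·g(0) - 3·g(1) + g(2) = 0.
Substituting the known values and solving for g(1):
  -3·g(1) = 21/2
  g(1) = -7/2.

-7/2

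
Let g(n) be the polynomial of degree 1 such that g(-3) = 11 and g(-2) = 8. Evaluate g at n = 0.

2

Using the Lagrange interpolation formula with nodes -3, -2:
  L_0(n) = (n + 2) / -1
  L_1(n) = (n + 3) / 1
Then g(n) = 11·L_0(n) + 8·L_1(n).
Expanding and collecting terms gives g(n) = -3n + 2.
Evaluating at n = 0: g(0) = 2.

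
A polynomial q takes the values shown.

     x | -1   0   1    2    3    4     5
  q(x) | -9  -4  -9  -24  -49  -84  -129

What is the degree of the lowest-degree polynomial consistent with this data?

Forward differences of the values at x = -1, 0, 1, 2, 3, 4, 5:
  q  : -9  -4  -9  -24  -49  -84  -129
  Δ  : 5  -5  -15  -25  -35  -45
  Δ^2: -10  -10  -10  -10  -10
  Δ^3: 0  0  0  0
  Δ^4: 0  0  0
  Δ^5: 0  0
  Δ^6: 0
The second differences are constant (-10) and nonzero, while all higher differences vanish, so the minimal degree is 2.

2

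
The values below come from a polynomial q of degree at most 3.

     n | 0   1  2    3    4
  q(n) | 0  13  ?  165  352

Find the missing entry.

60

On equispaced nodes a degree-3 polynomial has vanishing fourth forward difference, so
  q(0) - 4·q(1) + 6·q(2) - 4·q(3) + q(4) = 0.
Substituting the known values and solving for q(2):
  6·q(2) = 360
  q(2) = 60.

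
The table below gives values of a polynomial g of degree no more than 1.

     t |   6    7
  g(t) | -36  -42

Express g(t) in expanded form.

g(t) = -6t

Write g(t) = at + b. Substituting each data point gives a linear system:
  6a + b = -36
  7a + b = -42
Solving the system yields a = -6, b = 0.
So g(t) = -6t.
Check: g(6) = -36. ✓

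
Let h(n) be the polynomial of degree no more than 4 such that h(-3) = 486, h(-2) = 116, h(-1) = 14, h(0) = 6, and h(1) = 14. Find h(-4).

Forward differences of the values at n = -3, -2, -1, 0, 1:
  h  : 486  116  14  6  14
  Δ  : -370  -102  -8  8
  Δ^2: 268  94  16
  Δ^3: -174  -78
  Δ^4: 96
The fourth differences are constant, confirming degree 4.
Interpolating (Newton forward form) and evaluating at n = -4 gives h(-4) = 1394.

1394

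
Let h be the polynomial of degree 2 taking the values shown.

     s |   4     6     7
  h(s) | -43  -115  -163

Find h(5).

Using the Lagrange interpolation formula with nodes 4, 6, 7:
  L_0(s) = (s - 6)(s - 7) / 6
  L_1(s) = (s - 4)(s - 7) / -2
  L_2(s) = (s - 4)(s - 6) / 3
Then h(s) = -43·L_0(s) - 115·L_1(s) - 163·L_2(s).
Expanding and collecting terms gives h(s) = -4s² + 4s + 5.
Evaluating at s = 5: h(5) = -75.

-75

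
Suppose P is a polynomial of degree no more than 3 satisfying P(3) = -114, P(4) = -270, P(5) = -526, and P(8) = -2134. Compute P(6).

Write P(u) = au^3 + bu^2 + cu + d. Substituting each data point gives a linear system:
  27a + 9b + 3c + d = -114
  64a + 16b + 4c + d = -270
  125a + 25b + 5c + d = -526
  512a + 64b + 8c + d = -2134
Solving the system yields a = -4, b = -2, c = 6, d = -6.
So P(u) = -4u³ - 2u² + 6u - 6.
Then P(6) = -906.

-906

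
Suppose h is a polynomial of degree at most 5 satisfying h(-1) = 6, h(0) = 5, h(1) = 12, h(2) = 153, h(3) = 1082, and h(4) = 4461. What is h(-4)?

Write h(t) = at^5 + bt^4 + ct^3 + dt^2 + et + k. Substituting each data point gives a linear system:
  -a + b - c + d - e + k = 6
  k = 5
  a + b + c + d + e + k = 12
  32a + 16b + 8c + 4d + 2e + k = 153
  243a + 81b + 27c + 9d + 3e + k = 1082
  1024a + 256b + 64c + 16d + 4e + k = 4461
Solving the system yields a = 4, b = 2, c = -3, d = 2, e = 2, k = 5.
So h(t) = 4t^5 + 2t^4 - 3t^3 + 2t^2 + 2t + 5.
Then h(-4) = -3363.

-3363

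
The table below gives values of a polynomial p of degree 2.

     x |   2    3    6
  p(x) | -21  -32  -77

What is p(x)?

p(x) = -x^2 - 6x - 5

Write p(x) = ax^2 + bx + c. Substituting each data point gives a linear system:
  4a + 2b + c = -21
  9a + 3b + c = -32
  36a + 6b + c = -77
Solving the system yields a = -1, b = -6, c = -5.
So p(x) = -x^2 - 6x - 5.
Check: p(3) = -32. ✓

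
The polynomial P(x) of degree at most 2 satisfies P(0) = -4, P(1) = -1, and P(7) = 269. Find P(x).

P(x) = 6x^2 - 3x - 4

Write P(x) = ax^2 + bx + c. Substituting each data point gives a linear system:
  c = -4
  a + b + c = -1
  49a + 7b + c = 269
Solving the system yields a = 6, b = -3, c = -4.
So P(x) = 6x^2 - 3x - 4.
Check: P(7) = 269. ✓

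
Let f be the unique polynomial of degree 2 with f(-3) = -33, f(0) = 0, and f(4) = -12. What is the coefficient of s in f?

Write f(s) = as^2 + bs + c. Substituting each data point gives a linear system:
  9a - 3b + c = -33
  c = 0
  16a + 4b + c = -12
Solving the system yields a = -2, b = 5, c = 0.
So f(s) = -2s² + 5s.
The coefficient of s is 5.

5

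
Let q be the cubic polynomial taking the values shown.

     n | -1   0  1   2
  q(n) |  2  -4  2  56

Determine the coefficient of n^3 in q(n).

Write q(n) = an^3 + bn^2 + cn + d. Substituting each data point gives a linear system:
  -a + b - c + d = 2
  d = -4
  a + b + c + d = 2
  8a + 4b + 2c + d = 56
Solving the system yields a = 6, b = 6, c = -6, d = -4.
So q(n) = 6n^3 + 6n^2 - 6n - 4.
The leading coefficient is 6.

6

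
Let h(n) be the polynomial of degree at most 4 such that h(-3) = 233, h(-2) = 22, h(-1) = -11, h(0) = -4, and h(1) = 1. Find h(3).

317

Forward differences of the values at n = -3, -2, -1, 0, 1:
  h  : 233  22  -11  -4  1
  Δ  : -211  -33  7  5
  Δ^2: 178  40  -2
  Δ^3: -138  -42
  Δ^4: 96
The fourth differences are constant, confirming degree 4.
Interpolating (Newton forward form) and evaluating at n = 3 gives h(3) = 317.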